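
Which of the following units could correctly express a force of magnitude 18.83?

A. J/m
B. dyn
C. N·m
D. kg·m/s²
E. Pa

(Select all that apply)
A, B, D

force has SI base units: kg * m / s^2

Checking each option against kg * m / s^2:
  A. J/m: ✓ matches
  B. dyn: ✓ matches
  C. N·m: ✗ does not match
  D. kg·m/s²: ✓ matches
  E. Pa: ✗ does not match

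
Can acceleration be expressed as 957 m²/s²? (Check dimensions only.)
No

acceleration has SI base units: m / s^2
m²/s² does NOT reduce to m / s^2; a valid unit for acceleration would be e.g. m/s².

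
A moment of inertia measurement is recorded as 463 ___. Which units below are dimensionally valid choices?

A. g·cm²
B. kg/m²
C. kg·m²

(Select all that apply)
A, C

moment of inertia has SI base units: kg * m^2

Checking each option against kg * m^2:
  A. g·cm²: ✓ matches
  B. kg/m²: ✗ does not match
  C. kg·m²: ✓ matches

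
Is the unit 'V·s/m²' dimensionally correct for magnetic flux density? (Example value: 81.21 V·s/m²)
Yes

magnetic flux density has SI base units: kg / (A * s^2)
V·s/m² reduces to the same SI base units, so it is a valid unit for magnetic flux density.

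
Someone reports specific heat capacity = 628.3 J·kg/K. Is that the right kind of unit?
No

specific heat capacity has SI base units: m^2 / (s^2 * K)
J·kg/K does NOT reduce to m^2 / (s^2 * K); a valid unit for specific heat capacity would be e.g. J/(kg·K).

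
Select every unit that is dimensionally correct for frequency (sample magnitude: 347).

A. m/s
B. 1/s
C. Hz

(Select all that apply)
B, C

frequency has SI base units: 1 / s

Checking each option against 1 / s:
  A. m/s: ✗ does not match
  B. 1/s: ✓ matches
  C. Hz: ✓ matches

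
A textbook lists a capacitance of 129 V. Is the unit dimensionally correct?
No

capacitance has SI base units: A^2 * s^4 / (kg * m^2)
V does NOT reduce to A^2 * s^4 / (kg * m^2); a valid unit for capacitance would be e.g. F.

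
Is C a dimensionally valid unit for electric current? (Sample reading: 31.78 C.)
No

electric current has SI base units: A
C does NOT reduce to A; a valid unit for electric current would be e.g. A.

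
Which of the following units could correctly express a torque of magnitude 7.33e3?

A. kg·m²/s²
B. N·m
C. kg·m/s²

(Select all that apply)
A, B

torque has SI base units: kg * m^2 / s^2

Checking each option against kg * m^2 / s^2:
  A. kg·m²/s²: ✓ matches
  B. N·m: ✓ matches
  C. kg·m/s²: ✗ does not match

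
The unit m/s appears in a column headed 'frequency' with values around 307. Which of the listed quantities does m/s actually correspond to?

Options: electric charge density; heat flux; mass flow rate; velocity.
velocity

frequency should have units dimensionally equivalent to 1 / s (e.g. Hz).
The given unit 'm/s' reduces to m / s. Of the listed options, that is the dimensionality of velocity.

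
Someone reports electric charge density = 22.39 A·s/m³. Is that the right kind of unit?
Yes

electric charge density has SI base units: A * s / m^3
A·s/m³ reduces to the same SI base units, so it is a valid unit for electric charge density.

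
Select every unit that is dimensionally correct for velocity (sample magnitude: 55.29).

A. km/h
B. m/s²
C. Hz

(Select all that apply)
A

velocity has SI base units: m / s

Checking each option against m / s:
  A. km/h: ✓ matches
  B. m/s²: ✗ does not match
  C. Hz: ✗ does not match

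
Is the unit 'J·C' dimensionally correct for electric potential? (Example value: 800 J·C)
No

electric potential has SI base units: kg * m^2 / (A * s^3)
J·C does NOT reduce to kg * m^2 / (A * s^3); a valid unit for electric potential would be e.g. V.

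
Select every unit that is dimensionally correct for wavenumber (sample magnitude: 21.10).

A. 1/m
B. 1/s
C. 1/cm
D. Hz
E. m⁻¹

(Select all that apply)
A, C, E

wavenumber has SI base units: 1 / m

Checking each option against 1 / m:
  A. 1/m: ✓ matches
  B. 1/s: ✗ does not match
  C. 1/cm: ✓ matches
  D. Hz: ✗ does not match
  E. m⁻¹: ✓ matches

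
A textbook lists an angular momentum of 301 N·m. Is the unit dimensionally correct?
No

angular momentum has SI base units: kg * m^2 / s
N·m does NOT reduce to kg * m^2 / s; a valid unit for angular momentum would be e.g. kg·m²/s.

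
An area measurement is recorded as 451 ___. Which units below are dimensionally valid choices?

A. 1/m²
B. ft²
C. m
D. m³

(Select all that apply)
B

area has SI base units: m^2

Checking each option against m^2:
  A. 1/m²: ✗ does not match
  B. ft²: ✓ matches
  C. m: ✗ does not match
  D. m³: ✗ does not match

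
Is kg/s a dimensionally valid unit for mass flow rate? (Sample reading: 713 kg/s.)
Yes

mass flow rate has SI base units: kg / s
kg/s reduces to the same SI base units, so it is a valid unit for mass flow rate.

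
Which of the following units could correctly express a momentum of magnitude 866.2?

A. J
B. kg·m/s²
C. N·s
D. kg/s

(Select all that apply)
C

momentum has SI base units: kg * m / s

Checking each option against kg * m / s:
  A. J: ✗ does not match
  B. kg·m/s²: ✗ does not match
  C. N·s: ✓ matches
  D. kg/s: ✗ does not match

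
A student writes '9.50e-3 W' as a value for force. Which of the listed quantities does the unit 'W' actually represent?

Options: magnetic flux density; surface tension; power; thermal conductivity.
power

force should have units dimensionally equivalent to kg * m / s^2 (e.g. N).
The given unit 'W' reduces to kg * m^2 / s^3. Of the listed options, that is the dimensionality of power.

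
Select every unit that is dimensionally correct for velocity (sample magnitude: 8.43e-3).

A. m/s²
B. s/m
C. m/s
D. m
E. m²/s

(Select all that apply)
C

velocity has SI base units: m / s

Checking each option against m / s:
  A. m/s²: ✗ does not match
  B. s/m: ✗ does not match
  C. m/s: ✓ matches
  D. m: ✗ does not match
  E. m²/s: ✗ does not match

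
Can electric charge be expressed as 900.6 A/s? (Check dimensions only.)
No

electric charge has SI base units: A * s
A/s does NOT reduce to A * s; a valid unit for electric charge would be e.g. C.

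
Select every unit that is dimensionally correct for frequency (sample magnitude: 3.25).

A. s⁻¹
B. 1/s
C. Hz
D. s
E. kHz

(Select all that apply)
A, B, C, E

frequency has SI base units: 1 / s

Checking each option against 1 / s:
  A. s⁻¹: ✓ matches
  B. 1/s: ✓ matches
  C. Hz: ✓ matches
  D. s: ✗ does not match
  E. kHz: ✓ matches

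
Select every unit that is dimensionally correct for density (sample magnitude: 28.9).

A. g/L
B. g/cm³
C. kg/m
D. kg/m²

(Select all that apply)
A, B

density has SI base units: kg / m^3

Checking each option against kg / m^3:
  A. g/L: ✓ matches
  B. g/cm³: ✓ matches
  C. kg/m: ✗ does not match
  D. kg/m²: ✗ does not match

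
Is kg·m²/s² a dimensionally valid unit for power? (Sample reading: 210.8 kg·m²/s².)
No

power has SI base units: kg * m^2 / s^3
kg·m²/s² does NOT reduce to kg * m^2 / s^3; a valid unit for power would be e.g. W.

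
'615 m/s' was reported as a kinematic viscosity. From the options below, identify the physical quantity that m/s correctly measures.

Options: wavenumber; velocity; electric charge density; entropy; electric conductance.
velocity

kinematic viscosity should have units dimensionally equivalent to m^2 / s (e.g. m²/s).
The given unit 'm/s' reduces to m / s. Of the listed options, that is the dimensionality of velocity.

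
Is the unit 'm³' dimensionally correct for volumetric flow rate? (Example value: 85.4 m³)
No

volumetric flow rate has SI base units: m^3 / s
m³ does NOT reduce to m^3 / s; a valid unit for volumetric flow rate would be e.g. m³/s.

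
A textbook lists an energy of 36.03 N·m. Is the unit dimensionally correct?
Yes

energy has SI base units: kg * m^2 / s^2
N·m reduces to the same SI base units, so it is a valid unit for energy.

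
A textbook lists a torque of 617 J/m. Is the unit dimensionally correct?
No

torque has SI base units: kg * m^2 / s^2
J/m does NOT reduce to kg * m^2 / s^2; a valid unit for torque would be e.g. N·m.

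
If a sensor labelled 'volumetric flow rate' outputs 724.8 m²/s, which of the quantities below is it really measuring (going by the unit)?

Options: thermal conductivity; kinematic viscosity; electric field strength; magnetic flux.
kinematic viscosity

volumetric flow rate should have units dimensionally equivalent to m^3 / s (e.g. m³/s).
The given unit 'm²/s' reduces to m^2 / s. Of the listed options, that is the dimensionality of kinematic viscosity.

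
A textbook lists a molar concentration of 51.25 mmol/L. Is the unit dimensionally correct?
Yes

molar concentration has SI base units: mol / m^3
mmol/L reduces to the same SI base units, so it is a valid unit for molar concentration.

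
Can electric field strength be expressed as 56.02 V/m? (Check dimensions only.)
Yes

electric field strength has SI base units: kg * m / (A * s^3)
V/m reduces to the same SI base units, so it is a valid unit for electric field strength.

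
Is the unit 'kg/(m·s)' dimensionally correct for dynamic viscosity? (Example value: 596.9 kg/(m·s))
Yes

dynamic viscosity has SI base units: kg / (m * s)
kg/(m·s) reduces to the same SI base units, so it is a valid unit for dynamic viscosity.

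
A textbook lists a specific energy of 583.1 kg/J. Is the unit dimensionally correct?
No

specific energy has SI base units: m^2 / s^2
kg/J does NOT reduce to m^2 / s^2; a valid unit for specific energy would be e.g. J/kg.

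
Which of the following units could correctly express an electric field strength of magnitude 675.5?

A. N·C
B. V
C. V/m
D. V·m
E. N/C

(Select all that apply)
C, E

electric field strength has SI base units: kg * m / (A * s^3)

Checking each option against kg * m / (A * s^3):
  A. N·C: ✗ does not match
  B. V: ✗ does not match
  C. V/m: ✓ matches
  D. V·m: ✗ does not match
  E. N/C: ✓ matches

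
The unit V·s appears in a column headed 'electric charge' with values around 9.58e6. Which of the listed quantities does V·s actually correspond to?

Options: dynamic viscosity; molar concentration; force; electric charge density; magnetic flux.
magnetic flux

electric charge should have units dimensionally equivalent to A * s (e.g. C).
The given unit 'V·s' reduces to kg * m^2 / (A * s^2). Of the listed options, that is the dimensionality of magnetic flux.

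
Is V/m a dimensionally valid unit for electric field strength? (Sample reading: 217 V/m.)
Yes

electric field strength has SI base units: kg * m / (A * s^3)
V/m reduces to the same SI base units, so it is a valid unit for electric field strength.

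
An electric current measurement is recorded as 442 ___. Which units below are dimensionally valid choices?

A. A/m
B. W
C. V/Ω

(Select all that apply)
C

electric current has SI base units: A

Checking each option against A:
  A. A/m: ✗ does not match
  B. W: ✗ does not match
  C. V/Ω: ✓ matches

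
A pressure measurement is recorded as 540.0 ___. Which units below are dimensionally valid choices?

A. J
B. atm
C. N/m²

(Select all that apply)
B, C

pressure has SI base units: kg / (m * s^2)

Checking each option against kg / (m * s^2):
  A. J: ✗ does not match
  B. atm: ✓ matches
  C. N/m²: ✓ matches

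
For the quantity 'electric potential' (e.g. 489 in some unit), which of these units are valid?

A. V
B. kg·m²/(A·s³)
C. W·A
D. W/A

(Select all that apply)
A, B, D

electric potential has SI base units: kg * m^2 / (A * s^3)

Checking each option against kg * m^2 / (A * s^3):
  A. V: ✓ matches
  B. kg·m²/(A·s³): ✓ matches
  C. W·A: ✗ does not match
  D. W/A: ✓ matches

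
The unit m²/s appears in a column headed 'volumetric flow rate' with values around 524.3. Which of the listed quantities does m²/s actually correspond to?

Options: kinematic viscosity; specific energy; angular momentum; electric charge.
kinematic viscosity

volumetric flow rate should have units dimensionally equivalent to m^3 / s (e.g. m³/s).
The given unit 'm²/s' reduces to m^2 / s. Of the listed options, that is the dimensionality of kinematic viscosity.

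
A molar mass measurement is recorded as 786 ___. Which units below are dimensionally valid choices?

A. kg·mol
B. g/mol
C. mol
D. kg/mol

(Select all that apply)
B, D

molar mass has SI base units: kg / mol

Checking each option against kg / mol:
  A. kg·mol: ✗ does not match
  B. g/mol: ✓ matches
  C. mol: ✗ does not match
  D. kg/mol: ✓ matches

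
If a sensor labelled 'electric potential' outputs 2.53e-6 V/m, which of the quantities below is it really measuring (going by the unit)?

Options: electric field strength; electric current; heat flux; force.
electric field strength

electric potential should have units dimensionally equivalent to kg * m^2 / (A * s^3) (e.g. V).
The given unit 'V/m' reduces to kg * m / (A * s^3). Of the listed options, that is the dimensionality of electric field strength.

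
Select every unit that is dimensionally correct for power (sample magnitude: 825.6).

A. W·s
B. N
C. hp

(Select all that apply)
C

power has SI base units: kg * m^2 / s^3

Checking each option against kg * m^2 / s^3:
  A. W·s: ✗ does not match
  B. N: ✗ does not match
  C. hp: ✓ matches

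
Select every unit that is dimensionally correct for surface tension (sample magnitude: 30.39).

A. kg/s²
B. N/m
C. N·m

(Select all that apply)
A, B

surface tension has SI base units: kg / s^2

Checking each option against kg / s^2:
  A. kg/s²: ✓ matches
  B. N/m: ✓ matches
  C. N·m: ✗ does not match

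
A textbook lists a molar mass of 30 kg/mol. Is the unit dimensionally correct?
Yes

molar mass has SI base units: kg / mol
kg/mol reduces to the same SI base units, so it is a valid unit for molar mass.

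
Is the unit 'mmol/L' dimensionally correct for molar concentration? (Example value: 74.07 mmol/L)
Yes

molar concentration has SI base units: mol / m^3
mmol/L reduces to the same SI base units, so it is a valid unit for molar concentration.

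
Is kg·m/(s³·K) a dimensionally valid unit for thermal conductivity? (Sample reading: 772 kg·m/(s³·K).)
Yes

thermal conductivity has SI base units: kg * m / (s^3 * K)
kg·m/(s³·K) reduces to the same SI base units, so it is a valid unit for thermal conductivity.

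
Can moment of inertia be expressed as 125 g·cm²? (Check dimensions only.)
Yes

moment of inertia has SI base units: kg * m^2
g·cm² reduces to the same SI base units, so it is a valid unit for moment of inertia.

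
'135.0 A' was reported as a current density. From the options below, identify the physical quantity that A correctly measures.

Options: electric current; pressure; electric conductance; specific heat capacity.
electric current

current density should have units dimensionally equivalent to A / m^2 (e.g. A/m²).
The given unit 'A' reduces to A. Of the listed options, that is the dimensionality of electric current.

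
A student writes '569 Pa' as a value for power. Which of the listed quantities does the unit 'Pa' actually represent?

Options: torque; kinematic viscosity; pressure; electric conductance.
pressure

power should have units dimensionally equivalent to kg * m^2 / s^3 (e.g. W).
The given unit 'Pa' reduces to kg / (m * s^2). Of the listed options, that is the dimensionality of pressure.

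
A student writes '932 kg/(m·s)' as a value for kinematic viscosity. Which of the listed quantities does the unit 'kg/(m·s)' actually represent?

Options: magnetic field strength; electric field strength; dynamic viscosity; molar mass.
dynamic viscosity

kinematic viscosity should have units dimensionally equivalent to m^2 / s (e.g. m²/s).
The given unit 'kg/(m·s)' reduces to kg / (m * s). Of the listed options, that is the dimensionality of dynamic viscosity.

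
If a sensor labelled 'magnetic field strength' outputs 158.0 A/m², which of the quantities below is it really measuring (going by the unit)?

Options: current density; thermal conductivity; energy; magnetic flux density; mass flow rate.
current density

magnetic field strength should have units dimensionally equivalent to A / m (e.g. A/m).
The given unit 'A/m²' reduces to A / m^2. Of the listed options, that is the dimensionality of current density.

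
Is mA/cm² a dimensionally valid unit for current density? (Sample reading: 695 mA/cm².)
Yes

current density has SI base units: A / m^2
mA/cm² reduces to the same SI base units, so it is a valid unit for current density.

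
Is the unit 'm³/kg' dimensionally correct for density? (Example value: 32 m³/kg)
No

density has SI base units: kg / m^3
m³/kg does NOT reduce to kg / m^3; a valid unit for density would be e.g. kg/m³.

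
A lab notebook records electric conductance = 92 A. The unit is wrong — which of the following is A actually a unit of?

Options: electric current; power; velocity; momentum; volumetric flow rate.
electric current

electric conductance should have units dimensionally equivalent to A^2 * s^3 / (kg * m^2) (e.g. S).
The given unit 'A' reduces to A. Of the listed options, that is the dimensionality of electric current.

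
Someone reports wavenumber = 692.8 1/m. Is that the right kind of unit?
Yes

wavenumber has SI base units: 1 / m
1/m reduces to the same SI base units, so it is a valid unit for wavenumber.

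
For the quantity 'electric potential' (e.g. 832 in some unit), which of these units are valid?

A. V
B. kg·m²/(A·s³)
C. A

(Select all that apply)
A, B

electric potential has SI base units: kg * m^2 / (A * s^3)

Checking each option against kg * m^2 / (A * s^3):
  A. V: ✓ matches
  B. kg·m²/(A·s³): ✓ matches
  C. A: ✗ does not match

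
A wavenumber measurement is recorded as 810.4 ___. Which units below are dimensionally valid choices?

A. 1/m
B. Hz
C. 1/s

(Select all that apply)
A

wavenumber has SI base units: 1 / m

Checking each option against 1 / m:
  A. 1/m: ✓ matches
  B. Hz: ✗ does not match
  C. 1/s: ✗ does not match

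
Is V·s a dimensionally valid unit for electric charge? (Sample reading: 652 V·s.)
No

electric charge has SI base units: A * s
V·s does NOT reduce to A * s; a valid unit for electric charge would be e.g. C.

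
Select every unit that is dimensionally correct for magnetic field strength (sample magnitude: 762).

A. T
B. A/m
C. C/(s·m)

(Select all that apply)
B, C

magnetic field strength has SI base units: A / m

Checking each option against A / m:
  A. T: ✗ does not match
  B. A/m: ✓ matches
  C. C/(s·m): ✓ matches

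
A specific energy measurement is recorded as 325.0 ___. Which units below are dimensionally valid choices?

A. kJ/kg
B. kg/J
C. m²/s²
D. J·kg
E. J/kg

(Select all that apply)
A, C, E

specific energy has SI base units: m^2 / s^2

Checking each option against m^2 / s^2:
  A. kJ/kg: ✓ matches
  B. kg/J: ✗ does not match
  C. m²/s²: ✓ matches
  D. J·kg: ✗ does not match
  E. J/kg: ✓ matches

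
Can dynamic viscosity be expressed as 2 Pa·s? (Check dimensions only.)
Yes

dynamic viscosity has SI base units: kg / (m * s)
Pa·s reduces to the same SI base units, so it is a valid unit for dynamic viscosity.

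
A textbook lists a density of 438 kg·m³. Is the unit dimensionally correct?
No

density has SI base units: kg / m^3
kg·m³ does NOT reduce to kg / m^3; a valid unit for density would be e.g. kg/m³.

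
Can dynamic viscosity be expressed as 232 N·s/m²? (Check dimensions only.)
Yes

dynamic viscosity has SI base units: kg / (m * s)
N·s/m² reduces to the same SI base units, so it is a valid unit for dynamic viscosity.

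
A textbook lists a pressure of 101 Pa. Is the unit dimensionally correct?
Yes

pressure has SI base units: kg / (m * s^2)
Pa reduces to the same SI base units, so it is a valid unit for pressure.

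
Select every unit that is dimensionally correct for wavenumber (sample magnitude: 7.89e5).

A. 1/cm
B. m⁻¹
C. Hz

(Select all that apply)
A, B

wavenumber has SI base units: 1 / m

Checking each option against 1 / m:
  A. 1/cm: ✓ matches
  B. m⁻¹: ✓ matches
  C. Hz: ✗ does not match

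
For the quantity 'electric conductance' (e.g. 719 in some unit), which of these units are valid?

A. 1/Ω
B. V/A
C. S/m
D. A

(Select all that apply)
A

electric conductance has SI base units: A^2 * s^3 / (kg * m^2)

Checking each option against A^2 * s^3 / (kg * m^2):
  A. 1/Ω: ✓ matches
  B. V/A: ✗ does not match
  C. S/m: ✗ does not match
  D. A: ✗ does not match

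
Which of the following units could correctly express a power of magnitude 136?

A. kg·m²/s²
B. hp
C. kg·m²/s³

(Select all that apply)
B, C

power has SI base units: kg * m^2 / s^3

Checking each option against kg * m^2 / s^3:
  A. kg·m²/s²: ✗ does not match
  B. hp: ✓ matches
  C. kg·m²/s³: ✓ matches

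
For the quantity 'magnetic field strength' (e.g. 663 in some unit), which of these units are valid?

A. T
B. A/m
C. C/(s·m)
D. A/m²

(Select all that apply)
B, C

magnetic field strength has SI base units: A / m

Checking each option against A / m:
  A. T: ✗ does not match
  B. A/m: ✓ matches
  C. C/(s·m): ✓ matches
  D. A/m²: ✗ does not match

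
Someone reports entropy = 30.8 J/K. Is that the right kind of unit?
Yes

entropy has SI base units: kg * m^2 / (s^2 * K)
J/K reduces to the same SI base units, so it is a valid unit for entropy.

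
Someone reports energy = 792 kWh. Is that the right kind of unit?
Yes

energy has SI base units: kg * m^2 / s^2
kWh reduces to the same SI base units, so it is a valid unit for energy.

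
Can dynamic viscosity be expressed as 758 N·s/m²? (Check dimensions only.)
Yes

dynamic viscosity has SI base units: kg / (m * s)
N·s/m² reduces to the same SI base units, so it is a valid unit for dynamic viscosity.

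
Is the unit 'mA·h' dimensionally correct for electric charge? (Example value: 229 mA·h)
Yes

electric charge has SI base units: A * s
mA·h reduces to the same SI base units, so it is a valid unit for electric charge.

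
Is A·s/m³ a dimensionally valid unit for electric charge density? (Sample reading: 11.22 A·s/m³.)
Yes

electric charge density has SI base units: A * s / m^3
A·s/m³ reduces to the same SI base units, so it is a valid unit for electric charge density.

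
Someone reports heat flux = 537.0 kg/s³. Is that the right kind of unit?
Yes

heat flux has SI base units: kg / s^3
kg/s³ reduces to the same SI base units, so it is a valid unit for heat flux.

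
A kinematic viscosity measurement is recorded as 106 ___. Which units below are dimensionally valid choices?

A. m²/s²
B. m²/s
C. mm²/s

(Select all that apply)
B, C

kinematic viscosity has SI base units: m^2 / s

Checking each option against m^2 / s:
  A. m²/s²: ✗ does not match
  B. m²/s: ✓ matches
  C. mm²/s: ✓ matches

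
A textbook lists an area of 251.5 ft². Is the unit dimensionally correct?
Yes

area has SI base units: m^2
ft² reduces to the same SI base units, so it is a valid unit for area.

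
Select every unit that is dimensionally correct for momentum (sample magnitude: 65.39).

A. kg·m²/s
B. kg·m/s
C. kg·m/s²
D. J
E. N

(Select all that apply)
B

momentum has SI base units: kg * m / s

Checking each option against kg * m / s:
  A. kg·m²/s: ✗ does not match
  B. kg·m/s: ✓ matches
  C. kg·m/s²: ✗ does not match
  D. J: ✗ does not match
  E. N: ✗ does not match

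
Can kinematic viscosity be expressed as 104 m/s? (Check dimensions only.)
No

kinematic viscosity has SI base units: m^2 / s
m/s does NOT reduce to m^2 / s; a valid unit for kinematic viscosity would be e.g. m²/s.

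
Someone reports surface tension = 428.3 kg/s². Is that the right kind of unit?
Yes

surface tension has SI base units: kg / s^2
kg/s² reduces to the same SI base units, so it is a valid unit for surface tension.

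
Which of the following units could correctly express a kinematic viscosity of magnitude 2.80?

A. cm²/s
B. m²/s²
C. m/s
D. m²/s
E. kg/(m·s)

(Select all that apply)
A, D

kinematic viscosity has SI base units: m^2 / s

Checking each option against m^2 / s:
  A. cm²/s: ✓ matches
  B. m²/s²: ✗ does not match
  C. m/s: ✗ does not match
  D. m²/s: ✓ matches
  E. kg/(m·s): ✗ does not match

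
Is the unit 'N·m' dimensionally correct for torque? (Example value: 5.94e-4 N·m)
Yes

torque has SI base units: kg * m^2 / s^2
N·m reduces to the same SI base units, so it is a valid unit for torque.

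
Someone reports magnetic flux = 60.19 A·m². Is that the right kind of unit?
No

magnetic flux has SI base units: kg * m^2 / (A * s^2)
A·m² does NOT reduce to kg * m^2 / (A * s^2); a valid unit for magnetic flux would be e.g. Wb.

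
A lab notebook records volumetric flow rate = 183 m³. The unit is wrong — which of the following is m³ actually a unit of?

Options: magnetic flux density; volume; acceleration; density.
volume

volumetric flow rate should have units dimensionally equivalent to m^3 / s (e.g. m³/s).
The given unit 'm³' reduces to m^3. Of the listed options, that is the dimensionality of volume.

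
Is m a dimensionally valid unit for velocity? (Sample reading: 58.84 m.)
No

velocity has SI base units: m / s
m does NOT reduce to m / s; a valid unit for velocity would be e.g. m/s.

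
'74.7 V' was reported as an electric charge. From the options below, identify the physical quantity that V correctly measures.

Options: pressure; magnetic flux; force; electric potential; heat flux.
electric potential

electric charge should have units dimensionally equivalent to A * s (e.g. C).
The given unit 'V' reduces to kg * m^2 / (A * s^3). Of the listed options, that is the dimensionality of electric potential.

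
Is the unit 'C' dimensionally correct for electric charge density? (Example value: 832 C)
No

electric charge density has SI base units: A * s / m^3
C does NOT reduce to A * s / m^3; a valid unit for electric charge density would be e.g. C/m³.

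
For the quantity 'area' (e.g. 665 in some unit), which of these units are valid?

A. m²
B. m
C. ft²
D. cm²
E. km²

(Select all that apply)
A, C, D, E

area has SI base units: m^2

Checking each option against m^2:
  A. m²: ✓ matches
  B. m: ✗ does not match
  C. ft²: ✓ matches
  D. cm²: ✓ matches
  E. km²: ✓ matches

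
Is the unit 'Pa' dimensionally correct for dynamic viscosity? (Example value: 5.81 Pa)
No

dynamic viscosity has SI base units: kg / (m * s)
Pa does NOT reduce to kg / (m * s); a valid unit for dynamic viscosity would be e.g. Pa·s.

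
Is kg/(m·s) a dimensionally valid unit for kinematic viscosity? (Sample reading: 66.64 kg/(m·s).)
No

kinematic viscosity has SI base units: m^2 / s
kg/(m·s) does NOT reduce to m^2 / s; a valid unit for kinematic viscosity would be e.g. m²/s.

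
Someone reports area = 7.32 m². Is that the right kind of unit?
Yes

area has SI base units: m^2
m² reduces to the same SI base units, so it is a valid unit for area.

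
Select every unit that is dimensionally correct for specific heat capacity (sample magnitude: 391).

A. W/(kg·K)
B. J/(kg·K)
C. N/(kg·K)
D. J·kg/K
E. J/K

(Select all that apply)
B

specific heat capacity has SI base units: m^2 / (s^2 * K)

Checking each option against m^2 / (s^2 * K):
  A. W/(kg·K): ✗ does not match
  B. J/(kg·K): ✓ matches
  C. N/(kg·K): ✗ does not match
  D. J·kg/K: ✗ does not match
  E. J/K: ✗ does not match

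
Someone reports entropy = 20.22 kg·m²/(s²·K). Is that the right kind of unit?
Yes

entropy has SI base units: kg * m^2 / (s^2 * K)
kg·m²/(s²·K) reduces to the same SI base units, so it is a valid unit for entropy.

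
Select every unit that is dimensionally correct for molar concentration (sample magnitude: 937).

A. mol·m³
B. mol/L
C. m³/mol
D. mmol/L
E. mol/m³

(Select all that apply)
B, D, E

molar concentration has SI base units: mol / m^3

Checking each option against mol / m^3:
  A. mol·m³: ✗ does not match
  B. mol/L: ✓ matches
  C. m³/mol: ✗ does not match
  D. mmol/L: ✓ matches
  E. mol/m³: ✓ matches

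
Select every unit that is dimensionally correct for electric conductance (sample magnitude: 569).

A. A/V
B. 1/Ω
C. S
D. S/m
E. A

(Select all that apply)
A, B, C

electric conductance has SI base units: A^2 * s^3 / (kg * m^2)

Checking each option against A^2 * s^3 / (kg * m^2):
  A. A/V: ✓ matches
  B. 1/Ω: ✓ matches
  C. S: ✓ matches
  D. S/m: ✗ does not match
  E. A: ✗ does not match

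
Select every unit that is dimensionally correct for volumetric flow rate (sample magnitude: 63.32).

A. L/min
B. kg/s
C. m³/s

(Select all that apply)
A, C

volumetric flow rate has SI base units: m^3 / s

Checking each option against m^3 / s:
  A. L/min: ✓ matches
  B. kg/s: ✗ does not match
  C. m³/s: ✓ matches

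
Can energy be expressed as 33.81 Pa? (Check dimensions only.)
No

energy has SI base units: kg * m^2 / s^2
Pa does NOT reduce to kg * m^2 / s^2; a valid unit for energy would be e.g. J.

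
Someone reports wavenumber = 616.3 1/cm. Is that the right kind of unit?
Yes

wavenumber has SI base units: 1 / m
1/cm reduces to the same SI base units, so it is a valid unit for wavenumber.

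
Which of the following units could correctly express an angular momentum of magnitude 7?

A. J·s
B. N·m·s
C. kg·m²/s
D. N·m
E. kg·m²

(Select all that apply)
A, B, C

angular momentum has SI base units: kg * m^2 / s

Checking each option against kg * m^2 / s:
  A. J·s: ✓ matches
  B. N·m·s: ✓ matches
  C. kg·m²/s: ✓ matches
  D. N·m: ✗ does not match
  E. kg·m²: ✗ does not match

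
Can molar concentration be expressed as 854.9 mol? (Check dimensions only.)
No

molar concentration has SI base units: mol / m^3
mol does NOT reduce to mol / m^3; a valid unit for molar concentration would be e.g. mol/m³.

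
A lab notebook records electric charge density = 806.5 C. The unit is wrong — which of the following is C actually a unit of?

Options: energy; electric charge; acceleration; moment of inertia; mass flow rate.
electric charge

electric charge density should have units dimensionally equivalent to A * s / m^3 (e.g. C/m³).
The given unit 'C' reduces to A * s. Of the listed options, that is the dimensionality of electric charge.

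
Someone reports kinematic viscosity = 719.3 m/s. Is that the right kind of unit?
No

kinematic viscosity has SI base units: m^2 / s
m/s does NOT reduce to m^2 / s; a valid unit for kinematic viscosity would be e.g. m²/s.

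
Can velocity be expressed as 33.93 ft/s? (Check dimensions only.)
Yes

velocity has SI base units: m / s
ft/s reduces to the same SI base units, so it is a valid unit for velocity.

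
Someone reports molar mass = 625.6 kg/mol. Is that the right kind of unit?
Yes

molar mass has SI base units: kg / mol
kg/mol reduces to the same SI base units, so it is a valid unit for molar mass.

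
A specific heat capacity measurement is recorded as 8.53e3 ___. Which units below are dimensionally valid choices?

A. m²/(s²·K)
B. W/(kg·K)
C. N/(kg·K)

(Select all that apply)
A

specific heat capacity has SI base units: m^2 / (s^2 * K)

Checking each option against m^2 / (s^2 * K):
  A. m²/(s²·K): ✓ matches
  B. W/(kg·K): ✗ does not match
  C. N/(kg·K): ✗ does not match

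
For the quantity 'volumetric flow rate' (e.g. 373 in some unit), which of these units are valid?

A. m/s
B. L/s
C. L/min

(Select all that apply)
B, C

volumetric flow rate has SI base units: m^3 / s

Checking each option against m^3 / s:
  A. m/s: ✗ does not match
  B. L/s: ✓ matches
  C. L/min: ✓ matches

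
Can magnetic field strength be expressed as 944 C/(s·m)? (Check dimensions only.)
Yes

magnetic field strength has SI base units: A / m
C/(s·m) reduces to the same SI base units, so it is a valid unit for magnetic field strength.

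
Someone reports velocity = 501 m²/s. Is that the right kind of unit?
No

velocity has SI base units: m / s
m²/s does NOT reduce to m / s; a valid unit for velocity would be e.g. m/s.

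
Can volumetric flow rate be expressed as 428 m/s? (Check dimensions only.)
No

volumetric flow rate has SI base units: m^3 / s
m/s does NOT reduce to m^3 / s; a valid unit for volumetric flow rate would be e.g. m³/s.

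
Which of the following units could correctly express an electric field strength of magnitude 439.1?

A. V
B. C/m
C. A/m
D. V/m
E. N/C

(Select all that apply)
D, E

electric field strength has SI base units: kg * m / (A * s^3)

Checking each option against kg * m / (A * s^3):
  A. V: ✗ does not match
  B. C/m: ✗ does not match
  C. A/m: ✗ does not match
  D. V/m: ✓ matches
  E. N/C: ✓ matches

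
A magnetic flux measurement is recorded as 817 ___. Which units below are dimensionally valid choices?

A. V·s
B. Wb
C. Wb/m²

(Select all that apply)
A, B

magnetic flux has SI base units: kg * m^2 / (A * s^2)

Checking each option against kg * m^2 / (A * s^2):
  A. V·s: ✓ matches
  B. Wb: ✓ matches
  C. Wb/m²: ✗ does not match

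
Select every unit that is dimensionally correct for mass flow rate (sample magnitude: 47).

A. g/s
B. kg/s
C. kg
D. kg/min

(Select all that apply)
A, B, D

mass flow rate has SI base units: kg / s

Checking each option against kg / s:
  A. g/s: ✓ matches
  B. kg/s: ✓ matches
  C. kg: ✗ does not match
  D. kg/min: ✓ matches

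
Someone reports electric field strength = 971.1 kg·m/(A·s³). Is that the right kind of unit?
Yes

electric field strength has SI base units: kg * m / (A * s^3)
kg·m/(A·s³) reduces to the same SI base units, so it is a valid unit for electric field strength.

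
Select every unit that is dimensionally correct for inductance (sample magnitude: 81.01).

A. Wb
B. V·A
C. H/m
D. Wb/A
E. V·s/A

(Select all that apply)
D, E

inductance has SI base units: kg * m^2 / (A^2 * s^2)

Checking each option against kg * m^2 / (A^2 * s^2):
  A. Wb: ✗ does not match
  B. V·A: ✗ does not match
  C. H/m: ✗ does not match
  D. Wb/A: ✓ matches
  E. V·s/A: ✓ matches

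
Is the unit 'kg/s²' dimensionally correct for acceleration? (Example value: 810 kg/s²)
No

acceleration has SI base units: m / s^2
kg/s² does NOT reduce to m / s^2; a valid unit for acceleration would be e.g. m/s².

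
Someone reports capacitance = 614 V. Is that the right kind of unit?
No

capacitance has SI base units: A^2 * s^4 / (kg * m^2)
V does NOT reduce to A^2 * s^4 / (kg * m^2); a valid unit for capacitance would be e.g. F.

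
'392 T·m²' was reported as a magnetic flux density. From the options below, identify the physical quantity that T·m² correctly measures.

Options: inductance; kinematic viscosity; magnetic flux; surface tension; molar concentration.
magnetic flux

magnetic flux density should have units dimensionally equivalent to kg / (A * s^2) (e.g. T).
The given unit 'T·m²' reduces to kg * m^2 / (A * s^2). Of the listed options, that is the dimensionality of magnetic flux.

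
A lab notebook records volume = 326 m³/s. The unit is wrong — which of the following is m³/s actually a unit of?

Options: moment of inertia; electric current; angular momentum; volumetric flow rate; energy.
volumetric flow rate

volume should have units dimensionally equivalent to m^3 (e.g. m³).
The given unit 'm³/s' reduces to m^3 / s. Of the listed options, that is the dimensionality of volumetric flow rate.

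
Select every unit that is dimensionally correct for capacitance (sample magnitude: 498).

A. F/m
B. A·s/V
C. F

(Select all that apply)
B, C

capacitance has SI base units: A^2 * s^4 / (kg * m^2)

Checking each option against A^2 * s^4 / (kg * m^2):
  A. F/m: ✗ does not match
  B. A·s/V: ✓ matches
  C. F: ✓ matches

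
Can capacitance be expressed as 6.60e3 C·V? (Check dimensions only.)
No

capacitance has SI base units: A^2 * s^4 / (kg * m^2)
C·V does NOT reduce to A^2 * s^4 / (kg * m^2); a valid unit for capacitance would be e.g. F.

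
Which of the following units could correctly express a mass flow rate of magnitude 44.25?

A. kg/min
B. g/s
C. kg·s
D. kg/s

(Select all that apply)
A, B, D

mass flow rate has SI base units: kg / s

Checking each option against kg / s:
  A. kg/min: ✓ matches
  B. g/s: ✓ matches
  C. kg·s: ✗ does not match
  D. kg/s: ✓ matches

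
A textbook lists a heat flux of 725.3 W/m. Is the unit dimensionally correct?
No

heat flux has SI base units: kg / s^3
W/m does NOT reduce to kg / s^3; a valid unit for heat flux would be e.g. W/m².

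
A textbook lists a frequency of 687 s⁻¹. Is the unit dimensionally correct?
Yes

frequency has SI base units: 1 / s
s⁻¹ reduces to the same SI base units, so it is a valid unit for frequency.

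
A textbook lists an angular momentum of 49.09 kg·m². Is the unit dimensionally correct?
No

angular momentum has SI base units: kg * m^2 / s
kg·m² does NOT reduce to kg * m^2 / s; a valid unit for angular momentum would be e.g. kg·m²/s.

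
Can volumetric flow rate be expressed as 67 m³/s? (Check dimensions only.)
Yes

volumetric flow rate has SI base units: m^3 / s
m³/s reduces to the same SI base units, so it is a valid unit for volumetric flow rate.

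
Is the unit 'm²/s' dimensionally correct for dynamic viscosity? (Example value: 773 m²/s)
No

dynamic viscosity has SI base units: kg / (m * s)
m²/s does NOT reduce to kg / (m * s); a valid unit for dynamic viscosity would be e.g. Pa·s.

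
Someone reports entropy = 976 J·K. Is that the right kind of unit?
No

entropy has SI base units: kg * m^2 / (s^2 * K)
J·K does NOT reduce to kg * m^2 / (s^2 * K); a valid unit for entropy would be e.g. J/K.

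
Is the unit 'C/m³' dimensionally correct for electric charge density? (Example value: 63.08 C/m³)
Yes

electric charge density has SI base units: A * s / m^3
C/m³ reduces to the same SI base units, so it is a valid unit for electric charge density.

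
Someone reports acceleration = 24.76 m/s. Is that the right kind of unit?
No

acceleration has SI base units: m / s^2
m/s does NOT reduce to m / s^2; a valid unit for acceleration would be e.g. m/s².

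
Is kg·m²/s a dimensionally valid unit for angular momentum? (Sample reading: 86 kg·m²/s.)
Yes

angular momentum has SI base units: kg * m^2 / s
kg·m²/s reduces to the same SI base units, so it is a valid unit for angular momentum.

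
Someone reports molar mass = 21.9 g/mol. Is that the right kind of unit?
Yes

molar mass has SI base units: kg / mol
g/mol reduces to the same SI base units, so it is a valid unit for molar mass.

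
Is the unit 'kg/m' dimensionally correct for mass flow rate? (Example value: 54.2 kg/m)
No

mass flow rate has SI base units: kg / s
kg/m does NOT reduce to kg / s; a valid unit for mass flow rate would be e.g. kg/s.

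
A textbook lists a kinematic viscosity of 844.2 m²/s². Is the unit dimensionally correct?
No

kinematic viscosity has SI base units: m^2 / s
m²/s² does NOT reduce to m^2 / s; a valid unit for kinematic viscosity would be e.g. m²/s.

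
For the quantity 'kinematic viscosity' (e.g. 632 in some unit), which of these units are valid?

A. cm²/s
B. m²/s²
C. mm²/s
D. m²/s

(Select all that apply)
A, C, D

kinematic viscosity has SI base units: m^2 / s

Checking each option against m^2 / s:
  A. cm²/s: ✓ matches
  B. m²/s²: ✗ does not match
  C. mm²/s: ✓ matches
  D. m²/s: ✓ matches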